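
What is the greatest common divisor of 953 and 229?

gcd(953, 229) = 1  (953 = 4×229 + 37, 229 = 6×37 + 7, 37 = 5×7 + 2, 7 = 3×2 + 1, 2 = 2×1).

1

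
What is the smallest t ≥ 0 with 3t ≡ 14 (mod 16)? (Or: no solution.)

gcd(16, 3) = 1  (16 = 5×3 + 1, 3 = 3×1).
1 divides 14, so solutions exist.
Back-substituting, 3×(-5) + 16×(1) = 1.
So 3×(-5) ≡ 1 (mod 16); multiply by 14: t ≡ -70 (mod 16).
Smallest nonnegative: t = -70 mod 16 = 10.

10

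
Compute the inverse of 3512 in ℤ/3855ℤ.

gcd(3855, 3512):
  3855 = 1×3512 + 343
  3512 = 10×343 + 82
  343 = 4×82 + 15
  82 = 5×15 + 7
  15 = 2×7 + 1
  7 = 7×1
so gcd(3855, 3512) = 1.
Back-substitute for Bézout coefficients:
  1 = 15 - 2×7
  ... = 3512×(-517) + 3855×(471)
So 3512×-517 ≡ 1 (mod 3855), and -517 mod 3855 = 3338.

3338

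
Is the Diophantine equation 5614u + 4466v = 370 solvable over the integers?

no

gcd(5614, 4466) = 14  (5614 = 1×4466 + 1148, 4466 = 3×1148 + 1022, 1148 = 1×1022 + 126, 1022 = 8×126 + 14, 126 = 9×14).
14 does not divide 370 (remainder 6), so no integer solutions.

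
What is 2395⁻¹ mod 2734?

gcd(2734, 2395) = 1.
By Bézout, 2395×(-621) + 2734×(544) = 1.
So 2395×-621 ≡ 1 (mod 2734), and -621 mod 2734 = 2113.

2113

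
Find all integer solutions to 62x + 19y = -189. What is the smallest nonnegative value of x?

gcd(62, 19) = 1.
1 divides -189, so solutions exist.
By Bézout, 62·(4) + 19·(-13) = 1.
Scale by -189/1 = -189: (x₀, y₀) = (-756, 2457).
General solution: x = -756 + 19t, y = 2457 - 62t for integer t.
x ≥ 0: smallest is -756 mod 19 = 4 (at t = 40), with y = -23.

4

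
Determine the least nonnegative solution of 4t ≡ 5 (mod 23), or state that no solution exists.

7

gcd(23, 4) = 1  (23 = 5×4 + 3, 4 = 1×3 + 1, 3 = 3×1).
1 divides 5, so solutions exist.
Back-substituting, 4×(6) + 23×(-1) = 1.
So 4×(6) ≡ 1 (mod 23); multiply by 5: t ≡ 30 (mod 23).
Smallest nonnegative: t = 30 mod 23 = 7.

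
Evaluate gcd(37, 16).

gcd(37, 16):
  37 = 2*16 + 5
  16 = 3*5 + 1
  5 = 5*1
so gcd(37, 16) = 1.

1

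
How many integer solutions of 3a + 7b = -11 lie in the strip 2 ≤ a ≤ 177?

gcd(7, 3) = 1.
By Bézout, 3·(-2) + 7·(1) = 1.
Particular solution: (1, -2).
General solution: a = 1 + 7t, b = -2 - 3t for integer t.
2 ≤ 1 + 7t ≤ 177 gives t ∈ [1, 25], which is 25 values.

25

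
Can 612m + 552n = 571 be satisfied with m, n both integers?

gcd(612, 552) = 12  (612 = 1*552 + 60, 552 = 9*60 + 12, 60 = 5*12).
12 does not divide 571 (remainder 7), so no integer solutions.

no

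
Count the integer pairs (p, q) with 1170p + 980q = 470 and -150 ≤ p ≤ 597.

8

gcd(1170, 980) = 10.
By Bézout, 1170·(31) + 980·(-37) = 10.
Particular solution: (85, -101).
General solution: p = 85 + 98t, q = -101 - 117t for integer t.
-150 ≤ 85 + 98t ≤ 597 gives t ∈ [-2, 5], which is 8 values.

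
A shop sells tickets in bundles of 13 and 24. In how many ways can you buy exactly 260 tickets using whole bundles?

Need nonnegative integers with 13j + 24k = 260.
gcd(13, 24) = 1, and 13·(-11) + 24·(6) = 1.
So (j₀, k₀) = (-2860, 1560); general j = -2860 + 24t, k = 1560 - 13t.
j ≥ 0 ⇒ t ≥ 120; k ≥ 0 ⇒ t ≤ 120. That's 1 value of t.

1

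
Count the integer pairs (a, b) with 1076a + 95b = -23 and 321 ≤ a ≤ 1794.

16

gcd(1076, 95):
  1076 = 11*95 + 31
  95 = 3*31 + 2
  31 = 15*2 + 1
  2 = 2*1
so gcd(1076, 95) = 1.
Back-substitute for Bézout coefficients:
  1 = 31 - 15*2
  ... = 1076*(46) + 95*(-521)
Scale by -23: particular solution (-1058, 11983); reduce a mod 95: (82, -929).
General solution: a = 82 + 95t, b = -929 - 1076t for integer t.
321 ≤ 82 + 95t ≤ 1794 gives t ∈ [3, 18], which is 16 values.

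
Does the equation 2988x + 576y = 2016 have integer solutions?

yes

gcd(2988, 576):
  2988 = 5·576 + 108
  576 = 5·108 + 36
  108 = 3·36
so gcd(2988, 576) = 36.
36 divides 2016, so integer solutions exist.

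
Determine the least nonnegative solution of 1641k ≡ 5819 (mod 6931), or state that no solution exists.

gcd(6931, 1641):
  6931 = 4×1641 + 367
  1641 = 4×367 + 173
  367 = 2×173 + 21
  173 = 8×21 + 5
  21 = 4×5 + 1
  5 = 5×1
so gcd(6931, 1641) = 1.
1 divides 5819, so solutions exist.
Back-substitute for Bézout coefficients:
  1 = 21 - 4×5
  ... = 1641×(-1322) + 6931×(313)
So 1641×(-1322) ≡ 1 (mod 6931); multiply by 5819: k ≡ -7692718 (mod 6931).
Smallest nonnegative: k = -7692718 mod 6931 = 692.

692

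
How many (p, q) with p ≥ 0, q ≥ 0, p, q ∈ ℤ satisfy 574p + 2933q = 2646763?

11

gcd(2933, 574):
  2933 = 5×574 + 63
  574 = 9×63 + 7
  63 = 9×7
so gcd(2933, 574) = 7.
Back-substitute for Bézout coefficients:
  7 = 574 - 9×63
  ... = 574×(46) + 2933×(-9)
Scale by 378109: one solution is (17393014, -3402981). Reduce p mod 419: (324, 839).
General: p = 324 + 419t, q = 839 - 82t.
p ≥ 0 ⇒ t ≥ 0; q ≥ 0 ⇒ t ≤ 10. So t ∈ [0, 10]: 11 solutions.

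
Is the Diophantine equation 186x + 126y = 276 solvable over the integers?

gcd(186, 126) = 6  (186 = 1·126 + 60, 126 = 2·60 + 6, 60 = 10·6).
6 divides 276, so integer solutions exist.

yes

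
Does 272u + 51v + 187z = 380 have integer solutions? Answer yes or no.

gcd(272, 51):
  272 = 5*51 + 17
  51 = 3*17
so gcd(272, 51) = 17.
gcd(17, 187) = 17.
17 does not divide 380 (remainder 6), so no integer solutions.

no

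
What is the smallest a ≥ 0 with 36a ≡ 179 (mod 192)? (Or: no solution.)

no solution

gcd(192, 36) = 12.
12 does not divide 179, so the congruence has no solution.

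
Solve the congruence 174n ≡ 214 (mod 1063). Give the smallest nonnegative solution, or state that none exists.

gcd(1063, 174) = 1.
1 divides 214, so solutions exist.
By Bézout, 174*(-336) + 1063*(55) = 1.
So 174*(-336) ≡ 1 (mod 1063); multiply by 214: n ≡ -71904 (mod 1063).
Smallest nonnegative: n = -71904 mod 1063 = 380.

380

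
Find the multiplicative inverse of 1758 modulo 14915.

1332

gcd(14915, 1758) = 1  (14915 = 8·1758 + 851, 1758 = 2·851 + 56, 851 = 15·56 + 11, 56 = 5·11 + 1, 11 = 11·1).
Back-substituting, 1758·(1332) + 14915·(-157) = 1.
So 1758·1332 ≡ 1 (mod 14915), and 1332 mod 14915 = 1332.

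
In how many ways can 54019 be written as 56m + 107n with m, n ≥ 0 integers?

gcd(107, 56) = 1  (107 = 1*56 + 51, 56 = 1*51 + 5, 51 = 10*5 + 1, 5 = 5*1).
Back-substituting, 56*(-21) + 107*(11) = 1.
Scale by 54019: one solution is (-1134399, 594209). Reduce m mod 107: (15, 497).
General: m = 15 + 107t, n = 497 - 56t.
m ≥ 0 ⇒ t ≥ 0; n ≥ 0 ⇒ t ≤ 8. So t ∈ [0, 8]: 9 solutions.

9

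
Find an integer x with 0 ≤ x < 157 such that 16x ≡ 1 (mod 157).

gcd(157, 16):
  157 = 9*16 + 13
  16 = 1*13 + 3
  13 = 4*3 + 1
  3 = 3*1
so gcd(157, 16) = 1.
Back-substitute for Bézout coefficients:
  1 = 13 - 4*3
  ... = 16*(-49) + 157*(5)
So 16*-49 ≡ 1 (mod 157), and -49 mod 157 = 108.

108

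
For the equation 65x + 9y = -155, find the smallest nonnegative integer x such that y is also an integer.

8

gcd(65, 9):
  65 = 7×9 + 2
  9 = 4×2 + 1
  2 = 2×1
so gcd(65, 9) = 1.
1 divides -155, so solutions exist.
Back-substitute for Bézout coefficients:
  1 = 9 - 4×2
  ... = 65×(-4) + 9×(29)
Scale by -155/1 = -155: (x₀, y₀) = (620, -4495).
General solution: x = 620 + 9t, y = -4495 - 65t for integer t.
x ≥ 0: smallest is 620 mod 9 = 8 (at t = -68), with y = -75.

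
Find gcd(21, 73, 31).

1

gcd(73, 21) = 1.
gcd(1, 31) = 1.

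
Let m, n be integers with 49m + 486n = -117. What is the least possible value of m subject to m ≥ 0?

315

gcd(486, 49):
  486 = 9·49 + 45
  49 = 1·45 + 4
  45 = 11·4 + 1
  4 = 4·1
so gcd(486, 49) = 1.
1 divides -117, so solutions exist.
Back-substitute for Bézout coefficients:
  1 = 45 - 11·4
  ... = 49·(-119) + 486·(12)
Scale by -117/1 = -117: (m₀, n₀) = (13923, -1404).
General solution: m = 13923 + 486t, n = -1404 - 49t for integer t.
m ≥ 0: smallest is 13923 mod 486 = 315 (at t = -28), with n = -32.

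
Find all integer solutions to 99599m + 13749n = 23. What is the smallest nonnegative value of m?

3511

gcd(99599, 13749):
  99599 = 7*13749 + 3356
  13749 = 4*3356 + 325
  3356 = 10*325 + 106
  325 = 3*106 + 7
  106 = 15*7 + 1
  7 = 7*1
so gcd(99599, 13749) = 1.
1 divides 23, so solutions exist.
Back-substitute for Bézout coefficients:
  1 = 106 - 15*7
  ... = 99599*(1946) + 13749*(-14097)
Scale by 23/1 = 23: (m₀, n₀) = (44758, -324231).
General solution: m = 44758 + 13749t, n = -324231 - 99599t for integer t.
m ≥ 0: smallest is 44758 mod 13749 = 3511 (at t = -3), with n = -25434.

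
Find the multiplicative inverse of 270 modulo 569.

gcd(569, 270):
  569 = 2*270 + 29
  270 = 9*29 + 9
  29 = 3*9 + 2
  9 = 4*2 + 1
  2 = 2*1
so gcd(569, 270) = 1.
Back-substitute for Bézout coefficients:
  1 = 9 - 4*2
  ... = 270*(255) + 569*(-121)
So 270*255 ≡ 1 (mod 569), and 255 mod 569 = 255.

255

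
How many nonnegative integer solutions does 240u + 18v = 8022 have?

gcd(240, 18):
  240 = 13·18 + 6
  18 = 3·6
so gcd(240, 18) = 6.
Back-substitute for Bézout coefficients:
  6 = 240 - 13·18
  ... = 240·(1) + 18·(-13)
Scale by 1337: one solution is (1337, -17381). Reduce u mod 3: (2, 419).
General: u = 2 + 3t, v = 419 - 40t.
u ≥ 0 ⇒ t ≥ 0; v ≥ 0 ⇒ t ≤ 10. So t ∈ [0, 10]: 11 solutions.

11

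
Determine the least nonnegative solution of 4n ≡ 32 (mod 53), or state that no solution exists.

8

gcd(53, 4) = 1  (53 = 13*4 + 1, 4 = 4*1).
1 divides 32, so solutions exist.
Back-substituting, 4*(-13) + 53*(1) = 1.
So 4*(-13) ≡ 1 (mod 53); multiply by 32: n ≡ -416 (mod 53).
Smallest nonnegative: n = -416 mod 53 = 8.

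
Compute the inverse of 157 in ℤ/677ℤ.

gcd(677, 157) = 1  (677 = 4·157 + 49, 157 = 3·49 + 10, 49 = 4·10 + 9, 10 = 1·9 + 1, 9 = 9·1).
Back-substituting, 157·(69) + 677·(-16) = 1.
So 157·69 ≡ 1 (mod 677), and 69 mod 677 = 69.

69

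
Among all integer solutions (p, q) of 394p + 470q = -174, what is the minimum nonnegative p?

gcd(470, 394) = 2.
2 divides -174, so solutions exist.
By Bézout, 394*(68) + 470*(-57) = 2.
Scale by -174/2 = -87: (p₀, q₀) = (-5916, 4959).
General solution: p = -5916 + 235t, q = 4959 - 197t for integer t.
p ≥ 0: smallest is -5916 mod 235 = 194 (at t = 26), with q = -163.

194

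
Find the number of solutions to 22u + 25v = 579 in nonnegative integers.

gcd(25, 22) = 1  (25 = 1×22 + 3, 22 = 7×3 + 1, 3 = 3×1).
Back-substituting, 22×(8) + 25×(-7) = 1.
Scale by 579: one solution is (4632, -4053). Reduce u mod 25: (7, 17).
General: u = 7 + 25t, v = 17 - 22t.
u ≥ 0 ⇒ t ≥ 0; v ≥ 0 ⇒ t ≤ 0. So t ∈ [0, 0]: 1 solution.

1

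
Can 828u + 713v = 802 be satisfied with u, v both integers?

no

gcd(828, 713) = 23  (828 = 1×713 + 115, 713 = 6×115 + 23, 115 = 5×23).
23 does not divide 802 (remainder 20), so no integer solutions.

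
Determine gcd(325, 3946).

1

gcd(3946, 325):
  3946 = 12×325 + 46
  325 = 7×46 + 3
  46 = 15×3 + 1
  3 = 3×1
so gcd(3946, 325) = 1.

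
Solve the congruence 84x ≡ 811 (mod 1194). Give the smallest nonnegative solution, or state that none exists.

gcd(1194, 84):
  1194 = 14·84 + 18
  84 = 4·18 + 12
  18 = 1·12 + 6
  12 = 2·6
so gcd(1194, 84) = 6.
6 does not divide 811, so the congruence has no solution.

no solution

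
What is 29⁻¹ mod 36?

gcd(36, 29) = 1.
By Bézout, 29*(5) + 36*(-4) = 1.
So 29*5 ≡ 1 (mod 36), and 5 mod 36 = 5.

5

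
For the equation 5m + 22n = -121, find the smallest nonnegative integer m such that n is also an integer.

gcd(22, 5):
  22 = 4×5 + 2
  5 = 2×2 + 1
  2 = 2×1
so gcd(22, 5) = 1.
1 divides -121, so solutions exist.
Back-substitute for Bézout coefficients:
  1 = 5 - 2×2
  ... = 5×(9) + 22×(-2)
Scale by -121/1 = -121: (m₀, n₀) = (-1089, 242).
General solution: m = -1089 + 22t, n = 242 - 5t for integer t.
m ≥ 0: smallest is -1089 mod 22 = 11 (at t = 50), with n = -8.

11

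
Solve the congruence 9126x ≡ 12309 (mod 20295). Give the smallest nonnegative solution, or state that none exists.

no solution

gcd(20295, 9126) = 9.
9 does not divide 12309, so the congruence has no solution.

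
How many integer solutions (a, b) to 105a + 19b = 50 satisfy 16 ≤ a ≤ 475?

24

gcd(105, 19) = 1  (105 = 5*19 + 10, 19 = 1*10 + 9, 10 = 1*9 + 1, 9 = 9*1).
Back-substituting, 105*(2) + 19*(-11) = 1.
Scale by 50: particular solution (100, -550); reduce a mod 19: (5, -25).
General solution: a = 5 + 19t, b = -25 - 105t for integer t.
16 ≤ 5 + 19t ≤ 475 gives t ∈ [1, 24], which is 24 values.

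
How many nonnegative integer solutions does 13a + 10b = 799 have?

gcd(13, 10) = 1  (13 = 1·10 + 3, 10 = 3·3 + 1, 3 = 3·1).
Back-substituting, 13·(-3) + 10·(4) = 1.
Scale by 799: one solution is (-2397, 3196). Reduce a mod 10: (3, 76).
General: a = 3 + 10t, b = 76 - 13t.
a ≥ 0 ⇒ t ≥ 0; b ≥ 0 ⇒ t ≤ 5. So t ∈ [0, 5]: 6 solutions.

6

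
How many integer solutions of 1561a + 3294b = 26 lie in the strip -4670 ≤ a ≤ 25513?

gcd(3294, 1561):
  3294 = 2·1561 + 172
  1561 = 9·172 + 13
  172 = 13·13 + 3
  13 = 4·3 + 1
  3 = 3·1
so gcd(3294, 1561) = 1.
Back-substitute for Bézout coefficients:
  1 = 13 - 4·3
  ... = 1561·(1015) + 3294·(-481)
Scale by 26: particular solution (26390, -12506); reduce a mod 3294: (38, -18).
General solution: a = 38 + 3294t, b = -18 - 1561t for integer t.
-4670 ≤ 38 + 3294t ≤ 25513 gives t ∈ [-1, 7], which is 9 values.

9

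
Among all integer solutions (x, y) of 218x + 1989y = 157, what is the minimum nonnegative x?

758

gcd(1989, 218) = 1.
1 divides 157, so solutions exist.
By Bézout, 218·(-958) + 1989·(105) = 1.
Scale by 157/1 = 157: (x₀, y₀) = (-150406, 16485).
General solution: x = -150406 + 1989t, y = 16485 - 218t for integer t.
x ≥ 0: smallest is -150406 mod 1989 = 758 (at t = 76), with y = -83.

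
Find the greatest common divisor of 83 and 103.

gcd(103, 83):
  103 = 1·83 + 20
  83 = 4·20 + 3
  20 = 6·3 + 2
  3 = 1·2 + 1
  2 = 2·1
so gcd(103, 83) = 1.

1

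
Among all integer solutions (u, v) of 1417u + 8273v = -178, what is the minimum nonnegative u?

gcd(8273, 1417):
  8273 = 5·1417 + 1188
  1417 = 1·1188 + 229
  1188 = 5·229 + 43
  229 = 5·43 + 14
  43 = 3·14 + 1
  14 = 14·1
so gcd(8273, 1417) = 1.
1 divides -178, so solutions exist.
Back-substitute for Bézout coefficients:
  1 = 43 - 3·14
  ... = 1417·(-578) + 8273·(99)
Scale by -178/1 = -178: (u₀, v₀) = (102884, -17622).
General solution: u = 102884 + 8273t, v = -17622 - 1417t for integer t.
u ≥ 0: smallest is 102884 mod 8273 = 3608 (at t = -12), with v = -618.

3608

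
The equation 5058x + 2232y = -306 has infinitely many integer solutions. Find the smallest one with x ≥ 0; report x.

gcd(5058, 2232):
  5058 = 2*2232 + 594
  2232 = 3*594 + 450
  594 = 1*450 + 144
  450 = 3*144 + 18
  144 = 8*18
so gcd(5058, 2232) = 18.
18 divides -306, so solutions exist.
Back-substitute for Bézout coefficients:
  18 = 450 - 3*144
  ... = 5058*(-15) + 2232*(34)
Scale by -306/18 = -17: (x₀, y₀) = (255, -578).
General solution: x = 255 + 124t, y = -578 - 281t for integer t.
x ≥ 0: smallest is 255 mod 124 = 7 (at t = -2), with y = -16.

7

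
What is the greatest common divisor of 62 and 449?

gcd(449, 62):
  449 = 7×62 + 15
  62 = 4×15 + 2
  15 = 7×2 + 1
  2 = 2×1
so gcd(449, 62) = 1.

1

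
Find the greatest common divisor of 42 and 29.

gcd(42, 29) = 1  (42 = 1*29 + 13, 29 = 2*13 + 3, 13 = 4*3 + 1, 3 = 3*1).

1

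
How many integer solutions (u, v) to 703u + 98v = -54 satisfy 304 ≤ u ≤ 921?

6

gcd(703, 98):
  703 = 7·98 + 17
  98 = 5·17 + 13
  17 = 1·13 + 4
  13 = 3·4 + 1
  4 = 4·1
so gcd(703, 98) = 1.
Back-substitute for Bézout coefficients:
  1 = 13 - 3·4
  ... = 703·(-23) + 98·(165)
Scale by -54: particular solution (1242, -8910); reduce u mod 98: (66, -474).
General solution: u = 66 + 98t, v = -474 - 703t for integer t.
304 ≤ 66 + 98t ≤ 921 gives t ∈ [3, 8], which is 6 values.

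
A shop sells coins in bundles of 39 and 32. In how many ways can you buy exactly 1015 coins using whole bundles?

Need nonnegative integers with 39j + 32k = 1015.
gcd(39, 32) = 1, and 39·(-9) + 32·(11) = 1.
So (j₀, k₀) = (-9135, 11165); general j = -9135 + 32t, k = 11165 - 39t.
j ≥ 0 ⇒ t ≥ 286; k ≥ 0 ⇒ t ≤ 286. That's 1 value of t.

1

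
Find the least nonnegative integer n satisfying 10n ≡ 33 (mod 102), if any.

gcd(102, 10) = 2  (102 = 10×10 + 2, 10 = 5×2).
2 does not divide 33, so the congruence has no solution.

no solution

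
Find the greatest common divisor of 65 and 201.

gcd(201, 65):
  201 = 3·65 + 6
  65 = 10·6 + 5
  6 = 1·5 + 1
  5 = 5·1
so gcd(201, 65) = 1.

1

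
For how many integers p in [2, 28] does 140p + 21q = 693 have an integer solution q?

9

gcd(140, 21) = 7  (140 = 6·21 + 14, 21 = 1·14 + 7, 14 = 2·7).
Back-substituting, 140·(-1) + 21·(7) = 7.
Scale by 99: particular solution (-99, 693); reduce p mod 3: (0, 33).
General solution: p = 0 + 3t, q = 33 - 20t for integer t.
2 ≤ 0 + 3t ≤ 28 gives t ∈ [1, 9], which is 9 values.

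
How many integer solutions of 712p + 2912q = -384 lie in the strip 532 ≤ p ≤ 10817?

gcd(2912, 712) = 8.
By Bézout, 712*(45) + 2912*(-11) = 8.
Particular solution: (24, -6).
General solution: p = 24 + 364t, q = -6 - 89t for integer t.
532 ≤ 24 + 364t ≤ 10817 gives t ∈ [2, 29], which is 28 values.

28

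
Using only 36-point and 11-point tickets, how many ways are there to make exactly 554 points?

1

Need nonnegative integers with 36j + 11k = 554.
gcd(36, 11) = 1, and 36·(4) + 11·(-13) = 1.
So (j₀, k₀) = (2216, -7202); general j = 2216 + 11t, k = -7202 - 36t.
j ≥ 0 ⇒ t ≥ -201; k ≥ 0 ⇒ t ≤ -201. That's 1 value of t.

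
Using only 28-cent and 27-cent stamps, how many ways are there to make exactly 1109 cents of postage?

Need nonnegative integers with 28j + 27k = 1109.
gcd(28, 27) = 1, and 28·(1) + 27·(-1) = 1.
So (j₀, k₀) = (1109, -1109); general j = 1109 + 27t, k = -1109 - 28t.
j ≥ 0 ⇒ t ≥ -41; k ≥ 0 ⇒ t ≤ -40. That's 2 values of t.

2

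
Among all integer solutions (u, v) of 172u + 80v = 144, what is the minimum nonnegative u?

12

gcd(172, 80):
  172 = 2×80 + 12
  80 = 6×12 + 8
  12 = 1×8 + 4
  8 = 2×4
so gcd(172, 80) = 4.
4 divides 144, so solutions exist.
Back-substitute for Bézout coefficients:
  4 = 12 - 1×8
  ... = 172×(7) + 80×(-15)
Scale by 144/4 = 36: (u₀, v₀) = (252, -540).
General solution: u = 252 + 20t, v = -540 - 43t for integer t.
u ≥ 0: smallest is 252 mod 20 = 12 (at t = -12), with v = -24.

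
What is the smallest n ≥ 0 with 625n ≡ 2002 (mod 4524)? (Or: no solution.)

gcd(4524, 625) = 1.
1 divides 2002, so solutions exist.
By Bézout, 625×(1093) + 4524×(-151) = 1.
So 625×(1093) ≡ 1 (mod 4524); multiply by 2002: n ≡ 2188186 (mod 4524).
Smallest nonnegative: n = 2188186 mod 4524 = 3094.

3094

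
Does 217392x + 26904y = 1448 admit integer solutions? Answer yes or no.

no

gcd(217392, 26904) = 24  (217392 = 8·26904 + 2160, 26904 = 12·2160 + 984, 2160 = 2·984 + 192, 984 = 5·192 + 24, 192 = 8·24).
24 does not divide 1448 (remainder 8), so no integer solutions.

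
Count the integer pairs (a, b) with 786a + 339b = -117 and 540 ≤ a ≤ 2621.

18

gcd(786, 339) = 3.
By Bézout, 786*(22) + 339*(-51) = 3.
Particular solution: (46, -107).
General solution: a = 46 + 113t, b = -107 - 262t for integer t.
540 ≤ 46 + 113t ≤ 2621 gives t ∈ [5, 22], which is 18 values.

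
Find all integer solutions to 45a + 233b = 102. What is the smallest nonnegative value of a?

111

gcd(233, 45) = 1.
1 divides 102, so solutions exist.
By Bézout, 45·(-88) + 233·(17) = 1.
Scale by 102/1 = 102: (a₀, b₀) = (-8976, 1734).
General solution: a = -8976 + 233t, b = 1734 - 45t for integer t.
a ≥ 0: smallest is -8976 mod 233 = 111 (at t = 39), with b = -21.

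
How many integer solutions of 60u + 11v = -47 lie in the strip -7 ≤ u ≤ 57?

gcd(60, 11) = 1.
By Bézout, 60*(-2) + 11*(11) = 1.
Particular solution: (6, -37).
General solution: u = 6 + 11t, v = -37 - 60t for integer t.
-7 ≤ 6 + 11t ≤ 57 gives t ∈ [-1, 4], which is 6 values.

6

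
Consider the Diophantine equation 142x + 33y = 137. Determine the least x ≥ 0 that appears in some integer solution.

17

gcd(142, 33):
  142 = 4·33 + 10
  33 = 3·10 + 3
  10 = 3·3 + 1
  3 = 3·1
so gcd(142, 33) = 1.
1 divides 137, so solutions exist.
Back-substitute for Bézout coefficients:
  1 = 10 - 3·3
  ... = 142·(10) + 33·(-43)
Scale by 137/1 = 137: (x₀, y₀) = (1370, -5891).
General solution: x = 1370 + 33t, y = -5891 - 142t for integer t.
x ≥ 0: smallest is 1370 mod 33 = 17 (at t = -41), with y = -69.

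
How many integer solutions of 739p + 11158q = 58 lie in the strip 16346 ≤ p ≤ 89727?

7

gcd(11158, 739) = 1  (11158 = 15·739 + 73, 739 = 10·73 + 9, 73 = 8·9 + 1, 9 = 9·1).
Back-substituting, 739·(-1223) + 11158·(81) = 1.
Scale by 58: particular solution (-70934, 4698); reduce p mod 11158: (7172, -475).
General solution: p = 7172 + 11158t, q = -475 - 739t for integer t.
16346 ≤ 7172 + 11158t ≤ 89727 gives t ∈ [1, 7], which is 7 values.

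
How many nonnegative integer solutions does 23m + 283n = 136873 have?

22

gcd(283, 23):
  283 = 12*23 + 7
  23 = 3*7 + 2
  7 = 3*2 + 1
  2 = 2*1
so gcd(283, 23) = 1.
Back-substitute for Bézout coefficients:
  1 = 7 - 3*2
  ... = 23*(-123) + 283*(10)
Scale by 136873: one solution is (-16835379, 1368730). Reduce m mod 283: (8, 483).
General: m = 8 + 283t, n = 483 - 23t.
m ≥ 0 ⇒ t ≥ 0; n ≥ 0 ⇒ t ≤ 21. So t ∈ [0, 21]: 22 solutions.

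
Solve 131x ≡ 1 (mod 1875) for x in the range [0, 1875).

gcd(1875, 131):
  1875 = 14×131 + 41
  131 = 3×41 + 8
  41 = 5×8 + 1
  8 = 8×1
so gcd(1875, 131) = 1.
Back-substitute for Bézout coefficients:
  1 = 41 - 5×8
  ... = 131×(-229) + 1875×(16)
So 131×-229 ≡ 1 (mod 1875), and -229 mod 1875 = 1646.

1646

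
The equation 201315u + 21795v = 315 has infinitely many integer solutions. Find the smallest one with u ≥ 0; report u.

131

gcd(201315, 21795) = 15  (201315 = 9*21795 + 5160, 21795 = 4*5160 + 1155, 5160 = 4*1155 + 540, 1155 = 2*540 + 75, 540 = 7*75 + 15, 75 = 5*15).
15 divides 315, so solutions exist.
Back-substituting, 201315*(283) + 21795*(-2614) = 15.
Scale by 315/15 = 21: (u₀, v₀) = (5943, -54894).
General solution: u = 5943 + 1453t, v = -54894 - 13421t for integer t.
u ≥ 0: smallest is 5943 mod 1453 = 131 (at t = -4), with v = -1210.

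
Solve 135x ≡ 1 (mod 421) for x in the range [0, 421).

184

gcd(421, 135) = 1.
By Bézout, 135×(184) + 421×(-59) = 1.
So 135×184 ≡ 1 (mod 421), and 184 mod 421 = 184.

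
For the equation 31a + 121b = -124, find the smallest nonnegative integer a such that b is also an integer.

gcd(121, 31):
  121 = 3*31 + 28
  31 = 1*28 + 3
  28 = 9*3 + 1
  3 = 3*1
so gcd(121, 31) = 1.
1 divides -124, so solutions exist.
Back-substitute for Bézout coefficients:
  1 = 28 - 9*3
  ... = 31*(-39) + 121*(10)
Scale by -124/1 = -124: (a₀, b₀) = (4836, -1240).
General solution: a = 4836 + 121t, b = -1240 - 31t for integer t.
a ≥ 0: smallest is 4836 mod 121 = 117 (at t = -39), with b = -31.

117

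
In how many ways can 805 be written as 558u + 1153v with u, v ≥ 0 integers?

0

gcd(1153, 558) = 1.
By Bézout, 558·(-374) + 1153·(181) = 1.
One solution: (1016, -491).
General: u = 1016 + 1153t, v = -491 - 558t.
u ≥ 0 ⇒ t ≥ 0; v ≥ 0 ⇒ t ≤ -1. So t ∈ [0, -1]: 0 solutions.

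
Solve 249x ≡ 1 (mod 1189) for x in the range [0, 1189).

gcd(1189, 249) = 1  (1189 = 4×249 + 193, 249 = 1×193 + 56, 193 = 3×56 + 25, 56 = 2×25 + 6, 25 = 4×6 + 1, 6 = 6×1).
Back-substituting, 249×(-191) + 1189×(40) = 1.
So 249×-191 ≡ 1 (mod 1189), and -191 mod 1189 = 998.

998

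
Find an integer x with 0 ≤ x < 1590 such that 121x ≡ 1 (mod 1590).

841

gcd(1590, 121) = 1.
By Bézout, 121×(-749) + 1590×(57) = 1.
So 121×-749 ≡ 1 (mod 1590), and -749 mod 1590 = 841.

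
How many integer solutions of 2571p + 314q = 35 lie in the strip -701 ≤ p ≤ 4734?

gcd(2571, 314):
  2571 = 8*314 + 59
  314 = 5*59 + 19
  59 = 3*19 + 2
  19 = 9*2 + 1
  2 = 2*1
so gcd(2571, 314) = 1.
Back-substitute for Bézout coefficients:
  1 = 19 - 9*2
  ... = 2571*(-149) + 314*(1220)
Scale by 35: particular solution (-5215, 42700); reduce p mod 314: (123, -1007).
General solution: p = 123 + 314t, q = -1007 - 2571t for integer t.
-701 ≤ 123 + 314t ≤ 4734 gives t ∈ [-2, 14], which is 17 values.

17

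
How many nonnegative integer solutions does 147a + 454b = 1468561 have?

gcd(454, 147):
  454 = 3×147 + 13
  147 = 11×13 + 4
  13 = 3×4 + 1
  4 = 4×1
so gcd(454, 147) = 1.
Back-substitute for Bézout coefficients:
  1 = 13 - 3×4
  ... = 147×(-105) + 454×(34)
Scale by 1468561: one solution is (-154198905, 49931074). Reduce a mod 454: (379, 3112).
General: a = 379 + 454t, b = 3112 - 147t.
a ≥ 0 ⇒ t ≥ 0; b ≥ 0 ⇒ t ≤ 21. So t ∈ [0, 21]: 22 solutions.

22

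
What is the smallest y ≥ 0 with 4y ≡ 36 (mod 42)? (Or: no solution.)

gcd(42, 4) = 2.
2 divides 36, so solutions exist.
By Bézout, 4*(-10) + 42*(1) = 2.
So 4*(-10) ≡ 2 (mod 42); multiply by 18: y ≡ -180 (mod 21).
Smallest nonnegative: y = -180 mod 21 = 9.

9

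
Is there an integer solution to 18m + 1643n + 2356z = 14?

gcd(1643, 18) = 1  (1643 = 91*18 + 5, 18 = 3*5 + 3, 5 = 1*3 + 2, 3 = 1*2 + 1, 2 = 2*1).
gcd(1, 2356) = 1.
1 divides 14, so integer solutions exist.

yes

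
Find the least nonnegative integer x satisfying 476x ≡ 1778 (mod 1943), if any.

1661

gcd(1943, 476) = 1  (1943 = 4*476 + 39, 476 = 12*39 + 8, 39 = 4*8 + 7, 8 = 1*7 + 1, 7 = 7*1).
1 divides 1778, so solutions exist.
Back-substituting, 476*(249) + 1943*(-61) = 1.
So 476*(249) ≡ 1 (mod 1943); multiply by 1778: x ≡ 442722 (mod 1943).
Smallest nonnegative: x = 442722 mod 1943 = 1661.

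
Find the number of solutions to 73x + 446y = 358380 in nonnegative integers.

gcd(446, 73) = 1.
By Bézout, 73·(55) + 446·(-9) = 1.
One solution: (376, 742).
General: x = 376 + 446t, y = 742 - 73t.
x ≥ 0 ⇒ t ≥ 0; y ≥ 0 ⇒ t ≤ 10. So t ∈ [0, 10]: 11 solutions.

11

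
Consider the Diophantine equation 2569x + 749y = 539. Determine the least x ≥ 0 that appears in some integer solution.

gcd(2569, 749) = 7.
7 divides 539, so solutions exist.
By Bézout, 2569*(7) + 749*(-24) = 7.
Scale by 539/7 = 77: (x₀, y₀) = (539, -1848).
General solution: x = 539 + 107t, y = -1848 - 367t for integer t.
x ≥ 0: smallest is 539 mod 107 = 4 (at t = -5), with y = -13.

4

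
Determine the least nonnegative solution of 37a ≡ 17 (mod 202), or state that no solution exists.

gcd(202, 37) = 1  (202 = 5×37 + 17, 37 = 2×17 + 3, 17 = 5×3 + 2, 3 = 1×2 + 1, 2 = 2×1).
1 divides 17, so solutions exist.
Back-substituting, 37×(71) + 202×(-13) = 1.
So 37×(71) ≡ 1 (mod 202); multiply by 17: a ≡ 1207 (mod 202).
Smallest nonnegative: a = 1207 mod 202 = 197.

197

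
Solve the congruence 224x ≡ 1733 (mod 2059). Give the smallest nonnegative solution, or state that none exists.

gcd(2059, 224) = 1.
1 divides 1733, so solutions exist.
By Bézout, 224·(-910) + 2059·(99) = 1.
So 224·(-910) ≡ 1 (mod 2059); multiply by 1733: x ≡ -1577030 (mod 2059).
Smallest nonnegative: x = -1577030 mod 2059 = 164.

164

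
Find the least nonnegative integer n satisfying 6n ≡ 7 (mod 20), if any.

no solution

gcd(20, 6):
  20 = 3*6 + 2
  6 = 3*2
so gcd(20, 6) = 2.
2 does not divide 7, so the congruence has no solution.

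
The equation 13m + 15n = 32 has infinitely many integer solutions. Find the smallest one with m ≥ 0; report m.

gcd(15, 13):
  15 = 1×13 + 2
  13 = 6×2 + 1
  2 = 2×1
so gcd(15, 13) = 1.
1 divides 32, so solutions exist.
Back-substitute for Bézout coefficients:
  1 = 13 - 6×2
  ... = 13×(7) + 15×(-6)
Scale by 32/1 = 32: (m₀, n₀) = (224, -192).
General solution: m = 224 + 15t, n = -192 - 13t for integer t.
m ≥ 0: smallest is 224 mod 15 = 14 (at t = -14), with n = -10.

14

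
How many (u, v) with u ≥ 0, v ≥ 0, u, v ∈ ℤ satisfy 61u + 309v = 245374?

13

gcd(309, 61) = 1  (309 = 5·61 + 4, 61 = 15·4 + 1, 4 = 4·1).
Back-substituting, 61·(76) + 309·(-15) = 1.
Scale by 245374: one solution is (18648424, -3680610). Reduce u mod 309: (274, 740).
General: u = 274 + 309t, v = 740 - 61t.
u ≥ 0 ⇒ t ≥ 0; v ≥ 0 ⇒ t ≤ 12. So t ∈ [0, 12]: 13 solutions.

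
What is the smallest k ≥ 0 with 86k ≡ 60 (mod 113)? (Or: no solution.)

gcd(113, 86) = 1  (113 = 1×86 + 27, 86 = 3×27 + 5, 27 = 5×5 + 2, 5 = 2×2 + 1, 2 = 2×1).
1 divides 60, so solutions exist.
Back-substituting, 86×(46) + 113×(-35) = 1.
So 86×(46) ≡ 1 (mod 113); multiply by 60: k ≡ 2760 (mod 113).
Smallest nonnegative: k = 2760 mod 113 = 48.

48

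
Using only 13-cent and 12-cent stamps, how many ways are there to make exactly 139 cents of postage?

1

Need nonnegative integers with 13j + 12k = 139.
gcd(13, 12) = 1, and 13·(1) + 12·(-1) = 1.
So (j₀, k₀) = (139, -139); general j = 139 + 12t, k = -139 - 13t.
j ≥ 0 ⇒ t ≥ -11; k ≥ 0 ⇒ t ≤ -11. That's 1 value of t.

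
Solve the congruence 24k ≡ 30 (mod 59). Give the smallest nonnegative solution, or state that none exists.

16

gcd(59, 24) = 1  (59 = 2*24 + 11, 24 = 2*11 + 2, 11 = 5*2 + 1, 2 = 2*1).
1 divides 30, so solutions exist.
Back-substituting, 24*(-27) + 59*(11) = 1.
So 24*(-27) ≡ 1 (mod 59); multiply by 30: k ≡ -810 (mod 59).
Smallest nonnegative: k = -810 mod 59 = 16.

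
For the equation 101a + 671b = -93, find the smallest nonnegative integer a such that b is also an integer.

597

gcd(671, 101) = 1.
1 divides -93, so solutions exist.
By Bézout, 101×(-93) + 671×(14) = 1.
Scale by -93/1 = -93: (a₀, b₀) = (8649, -1302).
General solution: a = 8649 + 671t, b = -1302 - 101t for integer t.
a ≥ 0: smallest is 8649 mod 671 = 597 (at t = -12), with b = -90.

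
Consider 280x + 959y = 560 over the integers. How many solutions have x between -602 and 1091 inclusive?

12

gcd(959, 280) = 7  (959 = 3×280 + 119, 280 = 2×119 + 42, 119 = 2×42 + 35, 42 = 1×35 + 7, 35 = 5×7).
Back-substituting, 280×(24) + 959×(-7) = 7.
Scale by 80: particular solution (1920, -560); reduce x mod 137: (2, 0).
General solution: x = 2 + 137t, y = 0 - 40t for integer t.
-602 ≤ 2 + 137t ≤ 1091 gives t ∈ [-4, 7], which is 12 values.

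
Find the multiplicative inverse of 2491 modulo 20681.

15600

gcd(20681, 2491):
  20681 = 8·2491 + 753
  2491 = 3·753 + 232
  753 = 3·232 + 57
  232 = 4·57 + 4
  57 = 14·4 + 1
  4 = 4·1
so gcd(20681, 2491) = 1.
Back-substitute for Bézout coefficients:
  1 = 57 - 14·4
  ... = 2491·(-5081) + 20681·(612)
So 2491·-5081 ≡ 1 (mod 20681), and -5081 mod 20681 = 15600.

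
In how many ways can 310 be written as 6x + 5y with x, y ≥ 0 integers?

11

gcd(6, 5):
  6 = 1*5 + 1
  5 = 5*1
so gcd(6, 5) = 1.
Back-substitute for Bézout coefficients:
  1 = 6 - 1*5
  ... = 6*(1) + 5*(-1)
Scale by 310: one solution is (310, -310). Reduce x mod 5: (0, 62).
General: x = 0 + 5t, y = 62 - 6t.
x ≥ 0 ⇒ t ≥ 0; y ≥ 0 ⇒ t ≤ 10. So t ∈ [0, 10]: 11 solutions.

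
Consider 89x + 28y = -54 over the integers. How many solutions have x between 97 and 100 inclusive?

0

gcd(89, 28) = 1.
By Bézout, 89·(-11) + 28·(35) = 1.
Particular solution: (6, -21).
General solution: x = 6 + 28t, y = -21 - 89t for integer t.
97 ≤ 6 + 28t ≤ 100 gives t ∈ [4, 3], which is 0 values.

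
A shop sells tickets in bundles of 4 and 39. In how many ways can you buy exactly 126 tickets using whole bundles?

Need nonnegative integers with 4j + 39k = 126.
gcd(4, 39) = 1, and 4·(10) + 39·(-1) = 1.
So (j₀, k₀) = (1260, -126); general j = 1260 + 39t, k = -126 - 4t.
j ≥ 0 ⇒ t ≥ -32; k ≥ 0 ⇒ t ≤ -32. That's 1 value of t.

1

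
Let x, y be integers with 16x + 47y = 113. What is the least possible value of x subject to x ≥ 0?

10

gcd(47, 16):
  47 = 2·16 + 15
  16 = 1·15 + 1
  15 = 15·1
so gcd(47, 16) = 1.
1 divides 113, so solutions exist.
Back-substitute for Bézout coefficients:
  1 = 16 - 1·15
  ... = 16·(3) + 47·(-1)
Scale by 113/1 = 113: (x₀, y₀) = (339, -113).
General solution: x = 339 + 47t, y = -113 - 16t for integer t.
x ≥ 0: smallest is 339 mod 47 = 10 (at t = -7), with y = -1.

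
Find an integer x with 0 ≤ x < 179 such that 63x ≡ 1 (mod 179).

gcd(179, 63) = 1  (179 = 2·63 + 53, 63 = 1·53 + 10, 53 = 5·10 + 3, 10 = 3·3 + 1, 3 = 3·1).
Back-substituting, 63·(54) + 179·(-19) = 1.
So 63·54 ≡ 1 (mod 179), and 54 mod 179 = 54.

54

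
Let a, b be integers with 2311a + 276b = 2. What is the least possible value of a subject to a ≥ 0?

gcd(2311, 276) = 1.
1 divides 2, so solutions exist.
By Bézout, 2311*(67) + 276*(-561) = 1.
Scale by 2/1 = 2: (a₀, b₀) = (134, -1122).
General solution: a = 134 + 276t, b = -1122 - 2311t for integer t.
a ≥ 0: smallest is 134 mod 276 = 134 (at t = 0), with b = -1122.

134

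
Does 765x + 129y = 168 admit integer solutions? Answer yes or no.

yes

gcd(765, 129) = 3.
3 divides 168, so integer solutions exist.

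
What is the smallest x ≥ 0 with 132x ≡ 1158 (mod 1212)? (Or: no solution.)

gcd(1212, 132):
  1212 = 9×132 + 24
  132 = 5×24 + 12
  24 = 2×12
so gcd(1212, 132) = 12.
12 does not divide 1158, so the congruence has no solution.

no solution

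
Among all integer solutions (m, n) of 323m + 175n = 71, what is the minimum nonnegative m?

gcd(323, 175) = 1  (323 = 1·175 + 148, 175 = 1·148 + 27, 148 = 5·27 + 13, 27 = 2·13 + 1, 13 = 13·1).
1 divides 71, so solutions exist.
Back-substituting, 323·(-13) + 175·(24) = 1.
Scale by 71/1 = 71: (m₀, n₀) = (-923, 1704).
General solution: m = -923 + 175t, n = 1704 - 323t for integer t.
m ≥ 0: smallest is -923 mod 175 = 127 (at t = 6), with n = -234.

127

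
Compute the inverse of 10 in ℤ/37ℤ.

gcd(37, 10) = 1.
By Bézout, 10*(-11) + 37*(3) = 1.
So 10*-11 ≡ 1 (mod 37), and -11 mod 37 = 26.

26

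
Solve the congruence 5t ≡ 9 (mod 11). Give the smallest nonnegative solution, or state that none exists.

gcd(11, 5) = 1.
1 divides 9, so solutions exist.
By Bézout, 5×(-2) + 11×(1) = 1.
So 5×(-2) ≡ 1 (mod 11); multiply by 9: t ≡ -18 (mod 11).
Smallest nonnegative: t = -18 mod 11 = 4.

4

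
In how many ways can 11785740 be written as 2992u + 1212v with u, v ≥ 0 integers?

13

gcd(2992, 1212) = 4.
By Bézout, 2992·(-32) + 1212·(79) = 4.
One solution: (105, 9465).
General: u = 105 + 303t, v = 9465 - 748t.
u ≥ 0 ⇒ t ≥ 0; v ≥ 0 ⇒ t ≤ 12. So t ∈ [0, 12]: 13 solutions.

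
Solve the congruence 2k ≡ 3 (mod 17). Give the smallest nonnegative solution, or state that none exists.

10

gcd(17, 2):
  17 = 8·2 + 1
  2 = 2·1
so gcd(17, 2) = 1.
1 divides 3, so solutions exist.
Back-substitute for Bézout coefficients:
  1 = 17 - 8·2
  ... = 2·(-8) + 17·(1)
So 2·(-8) ≡ 1 (mod 17); multiply by 3: k ≡ -24 (mod 17).
Smallest nonnegative: k = -24 mod 17 = 10.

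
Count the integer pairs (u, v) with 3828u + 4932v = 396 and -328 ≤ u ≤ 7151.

gcd(4932, 3828):
  4932 = 1*3828 + 1104
  3828 = 3*1104 + 516
  1104 = 2*516 + 72
  516 = 7*72 + 12
  72 = 6*12
so gcd(4932, 3828) = 12.
Back-substitute for Bézout coefficients:
  12 = 516 - 7*72
  ... = 3828*(67) + 4932*(-52)
Scale by 33: particular solution (2211, -1716); reduce u mod 411: (156, -121).
General solution: u = 156 + 411t, v = -121 - 319t for integer t.
-328 ≤ 156 + 411t ≤ 7151 gives t ∈ [-1, 17], which is 19 values.

19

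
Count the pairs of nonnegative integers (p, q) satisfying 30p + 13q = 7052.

gcd(30, 13):
  30 = 2×13 + 4
  13 = 3×4 + 1
  4 = 4×1
so gcd(30, 13) = 1.
Back-substitute for Bézout coefficients:
  1 = 13 - 3×4
  ... = 30×(-3) + 13×(7)
Scale by 7052: one solution is (-21156, 49364). Reduce p mod 13: (8, 524).
General: p = 8 + 13t, q = 524 - 30t.
p ≥ 0 ⇒ t ≥ 0; q ≥ 0 ⇒ t ≤ 17. So t ∈ [0, 17]: 18 solutions.

18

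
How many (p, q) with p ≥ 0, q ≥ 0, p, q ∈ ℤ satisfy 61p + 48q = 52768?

18

gcd(61, 48) = 1.
By Bézout, 61×(-11) + 48×(14) = 1.
One solution: (16, 1079).
General: p = 16 + 48t, q = 1079 - 61t.
p ≥ 0 ⇒ t ≥ 0; q ≥ 0 ⇒ t ≤ 17. So t ∈ [0, 17]: 18 solutions.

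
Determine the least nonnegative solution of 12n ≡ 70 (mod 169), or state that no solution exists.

34

gcd(169, 12) = 1.
1 divides 70, so solutions exist.
By Bézout, 12·(-14) + 169·(1) = 1.
So 12·(-14) ≡ 1 (mod 169); multiply by 70: n ≡ -980 (mod 169).
Smallest nonnegative: n = -980 mod 169 = 34.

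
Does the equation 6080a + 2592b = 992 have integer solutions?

gcd(6080, 2592) = 32.
32 divides 992, so integer solutions exist.

yes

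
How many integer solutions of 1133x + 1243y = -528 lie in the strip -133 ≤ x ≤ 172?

3

gcd(1243, 1133) = 11.
By Bézout, 1133×(-34) + 1243×(31) = 11.
Particular solution: (50, -46).
General solution: x = 50 + 113t, y = -46 - 103t for integer t.
-133 ≤ 50 + 113t ≤ 172 gives t ∈ [-1, 1], which is 3 values.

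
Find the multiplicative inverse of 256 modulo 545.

gcd(545, 256):
  545 = 2·256 + 33
  256 = 7·33 + 25
  33 = 1·25 + 8
  25 = 3·8 + 1
  8 = 8·1
so gcd(545, 256) = 1.
Back-substitute for Bézout coefficients:
  1 = 25 - 3·8
  ... = 256·(66) + 545·(-31)
So 256·66 ≡ 1 (mod 545), and 66 mod 545 = 66.

66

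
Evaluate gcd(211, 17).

1

gcd(211, 17):
  211 = 12*17 + 7
  17 = 2*7 + 3
  7 = 2*3 + 1
  3 = 3*1
so gcd(211, 17) = 1.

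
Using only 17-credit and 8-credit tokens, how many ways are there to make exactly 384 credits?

3

Need nonnegative integers with 17j + 8k = 384.
gcd(17, 8) = 1, and 17·(1) + 8·(-2) = 1.
So (j₀, k₀) = (384, -768); general j = 384 + 8t, k = -768 - 17t.
j ≥ 0 ⇒ t ≥ -48; k ≥ 0 ⇒ t ≤ -46. That's 3 values of t.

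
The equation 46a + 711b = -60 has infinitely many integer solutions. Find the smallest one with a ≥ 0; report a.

gcd(711, 46) = 1  (711 = 15*46 + 21, 46 = 2*21 + 4, 21 = 5*4 + 1, 4 = 4*1).
1 divides -60, so solutions exist.
Back-substituting, 46*(-170) + 711*(11) = 1.
Scale by -60/1 = -60: (a₀, b₀) = (10200, -660).
General solution: a = 10200 + 711t, b = -660 - 46t for integer t.
a ≥ 0: smallest is 10200 mod 711 = 246 (at t = -14), with b = -16.

246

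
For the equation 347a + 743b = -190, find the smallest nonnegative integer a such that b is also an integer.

gcd(743, 347) = 1.
1 divides -190, so solutions exist.
By Bézout, 347·(-182) + 743·(85) = 1.
Scale by -190/1 = -190: (a₀, b₀) = (34580, -16150).
General solution: a = 34580 + 743t, b = -16150 - 347t for integer t.
a ≥ 0: smallest is 34580 mod 743 = 402 (at t = -46), with b = -188.

402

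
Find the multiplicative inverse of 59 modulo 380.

219

gcd(380, 59) = 1  (380 = 6·59 + 26, 59 = 2·26 + 7, 26 = 3·7 + 5, 7 = 1·5 + 2, 5 = 2·2 + 1, 2 = 2·1).
Back-substituting, 59·(-161) + 380·(25) = 1.
So 59·-161 ≡ 1 (mod 380), and -161 mod 380 = 219.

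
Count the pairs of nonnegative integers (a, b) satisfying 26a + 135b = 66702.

19

gcd(135, 26) = 1.
By Bézout, 26×(26) + 135×(-5) = 1.
One solution: (42, 486).
General: a = 42 + 135t, b = 486 - 26t.
a ≥ 0 ⇒ t ≥ 0; b ≥ 0 ⇒ t ≤ 18. So t ∈ [0, 18]: 19 solutions.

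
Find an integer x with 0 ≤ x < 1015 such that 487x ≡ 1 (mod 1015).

gcd(1015, 487) = 1.
By Bézout, 487×(198) + 1015×(-95) = 1.
So 487×198 ≡ 1 (mod 1015), and 198 mod 1015 = 198.

198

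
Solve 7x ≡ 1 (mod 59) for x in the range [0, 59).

17

gcd(59, 7) = 1  (59 = 8×7 + 3, 7 = 2×3 + 1, 3 = 3×1).
Back-substituting, 7×(17) + 59×(-2) = 1.
So 7×17 ≡ 1 (mod 59), and 17 mod 59 = 17.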